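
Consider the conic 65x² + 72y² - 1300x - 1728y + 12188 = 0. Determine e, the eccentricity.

Rearranging, 65(x² - 20x) + 72(y² - 24y) = -12188.
Complete the square: 65(x - 10)² + 72(y - 12)² = -12188 + 6500 + 10368 = 4680
Dividing both sides by 4680: (x - 10)²/72 + (y - 12)²/65 = 1
Ellipse, center (10, 12), major axis horizontal; a² = 72, b² = 65.
c² = a² - b² = 7, so c = √7.
e = c/a = √7/6√2 = √14/12.

e = √14/12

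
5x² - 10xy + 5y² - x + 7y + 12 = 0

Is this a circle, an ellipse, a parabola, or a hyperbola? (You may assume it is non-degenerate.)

parabola

A = 5, B = -10, C = 5.
Discriminant B² − 4AC = (-10)² − 4·5·5 = 0.
B² − 4AC = 0 ⇒ parabola.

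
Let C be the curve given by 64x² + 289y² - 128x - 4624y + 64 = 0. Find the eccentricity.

e = 15/17

Group the x- and y-terms: 64(x² - 2x) + 289(y² - 16y) = -64
Completing the square gives 64(x - 1)² + 289(y - 8)² = -64 + 64 + 18496 = 18496.
Divide by 18496: (x - 1)²/289 + (y - 8)²/64 = 1
Ellipse, center (1, 8), major axis horizontal; a² = 289, b² = 64.
c² = a² - b² = 225, so c = 15.
e = c/a = 15/17.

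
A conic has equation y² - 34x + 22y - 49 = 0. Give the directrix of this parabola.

x = -27/2

Only y is squared. Complete the square in y: (y + 11)² = 34(x + 5).
Vertex (-5, -11); 4p = 34 so p = 17/2. Opens right.
Directrix is the vertical line x = h − p = -5 − (17/2) = -27/2.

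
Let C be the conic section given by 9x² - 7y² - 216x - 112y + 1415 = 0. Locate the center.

(12, -8)

9(x² - 24x) -7(y² + 16y) = -1415
9(x - 12)² -7(y + 8)² = -1415 + 1296 - 448 = -567
Dividing both sides by -567: (y + 8)²/81 - (x - 12)²/63 = 1
Hyperbola with center (12, -8).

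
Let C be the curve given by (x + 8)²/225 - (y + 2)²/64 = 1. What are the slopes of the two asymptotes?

Center (-8, -2). The positive term is the x-term, so the transverse axis is horizontal; a² = 225, b² = 64.
For a horizontal hyperbola the asymptotes have slope ±b/a.
Here that is ±8/15.

8/15 and -8/15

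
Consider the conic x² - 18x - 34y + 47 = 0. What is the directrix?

y = -19/2

Only x is squared. Complete the square in x: (x - 9)² = 34(y + 1).
Vertex (9, -1); 4p = 34 so p = 17/2. Opens up.
Directrix is the horizontal line y = k − p = -1 − (17/2) = -19/2.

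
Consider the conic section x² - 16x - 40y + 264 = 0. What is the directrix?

y = -5

Only x is squared. Complete the square in x: (x - 8)² = 40(y - 5).
Vertex (8, 5); 4p = 40 so p = 10. Opens up.
Directrix is the horizontal line y = k − p = 5 − (10) = -5.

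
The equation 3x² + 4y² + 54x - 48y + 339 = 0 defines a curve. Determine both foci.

3(x² + 18x) + 4(y² - 12y) = -339
Complete the square in x and y: 3(x + 9)² + 4(y - 6)² = -339 + 243 + 144 = 48
Divide by 48: (x + 9)²/16 + (y - 6)²/12 = 1
Ellipse, center (-9, 6), major axis horizontal; a² = 16, b² = 12.
c² = a² - b² = 16 - 12 = 4, so c = 2.
Foci lie on the horizontal axis through the center: (h ± c, k).

(-11, 6) and (-7, 6)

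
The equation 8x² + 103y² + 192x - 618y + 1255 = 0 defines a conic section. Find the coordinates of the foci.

(-12 - √95, 3) and (-12 + √95, 3)

Collect terms: 8(x² + 24x) + 103(y² - 6y) = -1255
8(x + 12)² + 103(y - 3)² = -1255 + 1152 + 927 = 824
Divide through by 824 to get (x + 12)²/103 + (y - 3)²/8 = 1.
Ellipse, center (-12, 3), major axis horizontal; a² = 103, b² = 8.
c² = a² - b² = 103 - 8 = 95, so c = √95.
Foci lie on the horizontal axis through the center: (h ± c, k).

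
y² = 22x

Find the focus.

(11/2, 0)

Vertex (0, 0); 4p = 22 so p = 11/2. Opens right.
Focus is p units from the vertex along the axis: (h + p, k).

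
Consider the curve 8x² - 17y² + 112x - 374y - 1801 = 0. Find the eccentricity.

e = 5√17/17

Rearranging, 8(x² + 14x) -17(y² + 22y) = 1801.
Complete the square in x and y: 8(x + 7)² -17(y + 11)² = 1801 + 392 - 2057 = 136
Divide by 136: (x + 7)²/17 - (y + 11)²/8 = 1
Hyperbola, center (-7, -11), transverse axis horizontal; a² = 17, b² = 8.
c² = a² + b² = 25, so c = 5.
e = c/a = 5/√17 = 5√17/17.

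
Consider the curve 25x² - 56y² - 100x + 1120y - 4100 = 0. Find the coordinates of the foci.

(2, 1) and (2, 19)

Group the x- and y-terms: 25(x² - 4x) -56(y² - 20y) = 4100
Complete the square: 25(x - 2)² -56(y - 10)² = 4100 + 100 - 5600 = -1400
Dividing both sides by -1400: (y - 10)²/25 - (x - 2)²/56 = 1
Hyperbola, center (2, 10), transverse axis vertical; a² = 25, b² = 56.
c² = a² + b² = 25 + 56 = 81, so c = 9.
Foci lie on the vertical axis through the center: (h, k ± c).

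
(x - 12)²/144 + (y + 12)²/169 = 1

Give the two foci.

Center (12, -12). The larger denominator 169 sits under the y-term, so the major axis is vertical; a² = 169, b² = 144.
c² = a² - b² = 169 - 144 = 25, so c = 5.
Foci lie on the vertical axis through the center: (h, k ± c).

(12, -17) and (12, -7)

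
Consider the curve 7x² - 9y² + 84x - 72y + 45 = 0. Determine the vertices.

(-9, -4) and (-3, -4)

Collect terms: 7(x² + 12x) -9(y² + 8y) = -45
Completing the square gives 7(x + 6)² -9(y + 4)² = -45 + 252 - 144 = 63.
Dividing both sides by 63: (x + 6)²/9 - (y + 4)²/7 = 1
Hyperbola, center (-6, -4), transverse axis horizontal; a² = 9, b² = 7.
a = 3. Vertices at (h ± a, k).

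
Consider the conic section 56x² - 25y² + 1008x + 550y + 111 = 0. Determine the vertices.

Group: 56(x² + 18x) -25(y² - 22y) = -111
Complete the square: 56(x + 9)² -25(y - 11)² = -111 + 4536 - 3025 = 1400
Dividing both sides by 1400: (x + 9)²/25 - (y - 11)²/56 = 1
Hyperbola, center (-9, 11), transverse axis horizontal; a² = 25, b² = 56.
a = 5. Vertices at (h ± a, k).

(-14, 11) and (-4, 11)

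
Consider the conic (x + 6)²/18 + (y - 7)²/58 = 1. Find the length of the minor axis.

Center (-6, 7). The larger denominator 58 sits under the y-term, so the major axis is vertical; a² = 58, b² = 18.
b² = 18 so b = 3√2; the minor axis has length 2b = 6√2.

6√2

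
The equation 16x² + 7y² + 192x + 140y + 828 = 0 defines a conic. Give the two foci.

(-6, -16) and (-6, -4)

Group: 16(x² + 12x) + 7(y² + 20y) = -828
Complete the square: 16(x + 6)² + 7(y + 10)² = -828 + 576 + 700 = 448
Dividing both sides by 448: (x + 6)²/28 + (y + 10)²/64 = 1
Ellipse, center (-6, -10), major axis vertical; a² = 64, b² = 28.
c² = a² - b² = 64 - 28 = 36, so c = 6.
Foci lie on the vertical axis through the center: (h, k ± c).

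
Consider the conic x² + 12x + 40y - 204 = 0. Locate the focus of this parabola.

(-6, -4)

Only x is squared. Complete the square in x: (x + 6)² = -40(y - 6).
Vertex (-6, 6); 4p = -40 so p = -10. Opens down.
Focus is p units from the vertex along the axis: (h, k + p).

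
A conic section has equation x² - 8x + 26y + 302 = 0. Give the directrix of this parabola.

Only x is squared. Complete the square in x: (x - 4)² = -26(y + 11).
Vertex (4, -11); 4p = -26 so p = -13/2. Opens down.
Directrix is the horizontal line y = k − p = -11 − (-13/2) = -9/2.

y = -9/2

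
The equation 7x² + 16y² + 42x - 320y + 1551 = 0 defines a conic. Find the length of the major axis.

8

Group: 7(x² + 6x) + 16(y² - 20y) = -1551
Complete the square: 7(x + 3)² + 16(y - 10)² = -1551 + 63 + 1600 = 112
Dividing both sides by 112: (x + 3)²/16 + (y - 10)²/7 = 1
Ellipse, center (-3, 10), major axis horizontal; a² = 16, b² = 7.
a² = 16 so a = 4; the major axis has length 2a = 8.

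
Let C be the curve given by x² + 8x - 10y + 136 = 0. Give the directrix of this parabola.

Only x is squared. Complete the square in x: (x + 4)² = 10(y - 12).
Vertex (-4, 12); 4p = 10 so p = 5/2. Opens up.
Directrix is the horizontal line y = k − p = 12 − (5/2) = 19/2.

y = 19/2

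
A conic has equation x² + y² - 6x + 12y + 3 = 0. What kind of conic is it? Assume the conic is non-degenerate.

circle

No xy term. Coefficients of x² and y² are A = 1, C = 1.
A = C (same sign) ⇒ circle.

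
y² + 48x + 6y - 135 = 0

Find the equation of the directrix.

x = 15

Only y is squared. Complete the square in y: (y + 3)² = -48(x - 3).
Vertex (3, -3); 4p = -48 so p = -12. Opens left.
Directrix is the vertical line x = h − p = 3 − (-12) = 15.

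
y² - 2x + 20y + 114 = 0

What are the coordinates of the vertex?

(7, -10)

Only y is squared. Complete the square in y: (y + 10)² = 2(x - 7).
Vertex (7, -10); 4p = 2 so p = 1/2. Opens right.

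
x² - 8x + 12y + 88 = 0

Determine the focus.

Only x is squared. Complete the square in x: (x - 4)² = -12(y + 6).
Vertex (4, -6); 4p = -12 so p = -3. Opens down.
Focus is p units from the vertex along the axis: (h, k + p).

(4, -9)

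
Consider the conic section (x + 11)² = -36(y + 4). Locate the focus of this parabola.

(-11, -13)

Vertex (-11, -4); 4p = -36 so p = -9. Opens down.
Focus is p units from the vertex along the axis: (h, k + p).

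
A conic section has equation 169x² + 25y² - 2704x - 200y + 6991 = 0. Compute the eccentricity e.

Rearranging, 169(x² - 16x) + 25(y² - 8y) = -6991.
169(x - 8)² + 25(y - 4)² = -6991 + 10816 + 400 = 4225
Divide through by 4225 to get (x - 8)²/25 + (y - 4)²/169 = 1.
Ellipse, center (8, 4), major axis vertical; a² = 169, b² = 25.
c² = a² - b² = 144, so c = 12.
e = c/a = 12/13.

e = 12/13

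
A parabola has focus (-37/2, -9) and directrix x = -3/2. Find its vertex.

The vertex is the midpoint between the focus and the directrix along the axis of symmetry.
Axis is horizontal (directrix is vertical). Vertex x-coordinate = (-37/2 + (-3/2))/2 = -10; y-coordinate = -9.

(-10, -9)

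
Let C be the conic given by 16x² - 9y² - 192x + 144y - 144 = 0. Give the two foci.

Group the x- and y-terms: 16(x² - 12x) -9(y² - 16y) = 144
Complete the square in x and y: 16(x - 6)² -9(y - 8)² = 144 + 576 - 576 = 144
Divide by 144: (x - 6)²/9 - (y - 8)²/16 = 1
Hyperbola, center (6, 8), transverse axis horizontal; a² = 9, b² = 16.
c² = a² + b² = 9 + 16 = 25, so c = 5.
Foci lie on the horizontal axis through the center: (h ± c, k).

(1, 8) and (11, 8)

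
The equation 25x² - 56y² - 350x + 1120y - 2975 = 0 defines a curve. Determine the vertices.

Collect terms: 25(x² - 14x) -56(y² - 20y) = 2975
Completing the square gives 25(x - 7)² -56(y - 10)² = 2975 + 1225 - 5600 = -1400.
Divide through by -1400 to get (y - 10)²/25 - (x - 7)²/56 = 1.
Hyperbola, center (7, 10), transverse axis vertical; a² = 25, b² = 56.
a = 5. Vertices at (h, k ± a).

(7, 5) and (7, 15)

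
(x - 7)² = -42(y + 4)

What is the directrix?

Vertex (7, -4); 4p = -42 so p = -21/2. Opens down.
Directrix is the horizontal line y = k − p = -4 − (-21/2) = 13/2.

y = 13/2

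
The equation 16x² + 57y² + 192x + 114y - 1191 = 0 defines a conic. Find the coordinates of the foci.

(-6 - √82, -1) and (-6 + √82, -1)

Rearranging, 16(x² + 12x) + 57(y² + 2y) = 1191.
Completing the square gives 16(x + 6)² + 57(y + 1)² = 1191 + 576 + 57 = 1824.
Dividing both sides by 1824: (x + 6)²/114 + (y + 1)²/32 = 1
Ellipse, center (-6, -1), major axis horizontal; a² = 114, b² = 32.
c² = a² - b² = 114 - 32 = 82, so c = √82.
Foci lie on the horizontal axis through the center: (h ± c, k).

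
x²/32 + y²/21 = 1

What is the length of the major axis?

Center (0, 0). The larger denominator 32 sits under the x-term, so the major axis is horizontal; a² = 32, b² = 21.
a² = 32 so a = 4√2; the major axis has length 2a = 8√2.

8√2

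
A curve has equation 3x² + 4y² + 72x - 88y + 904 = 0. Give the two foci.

3(x² + 24x) + 4(y² - 22y) = -904
3(x + 12)² + 4(y - 11)² = -904 + 432 + 484 = 12
Dividing both sides by 12: (x + 12)²/4 + (y - 11)²/3 = 1
Ellipse, center (-12, 11), major axis horizontal; a² = 4, b² = 3.
c² = a² - b² = 4 - 3 = 1, so c = 1.
Foci lie on the horizontal axis through the center: (h ± c, k).

(-13, 11) and (-11, 11)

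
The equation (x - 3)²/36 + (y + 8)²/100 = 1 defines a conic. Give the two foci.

(3, -16) and (3, 0)

Center (3, -8). The larger denominator 100 sits under the y-term, so the major axis is vertical; a² = 100, b² = 36.
c² = a² - b² = 100 - 36 = 64, so c = 8.
Foci lie on the vertical axis through the center: (h, k ± c).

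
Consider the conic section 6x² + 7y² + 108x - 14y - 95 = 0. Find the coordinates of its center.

Collect terms: 6(x² + 18x) + 7(y² - 2y) = 95
6(x + 9)² + 7(y - 1)² = 95 + 486 + 7 = 588
Divide by 588: (x + 9)²/98 + (y - 1)²/84 = 1
Ellipse with center (-9, 1).

(-9, 1)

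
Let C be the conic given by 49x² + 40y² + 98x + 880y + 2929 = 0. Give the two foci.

(-1, -14) and (-1, -8)

49(x² + 2x) + 40(y² + 22y) = -2929
Complete the square in x and y: 49(x + 1)² + 40(y + 11)² = -2929 + 49 + 4840 = 1960
Dividing both sides by 1960: (x + 1)²/40 + (y + 11)²/49 = 1
Ellipse, center (-1, -11), major axis vertical; a² = 49, b² = 40.
c² = a² - b² = 49 - 40 = 9, so c = 3.
Foci lie on the vertical axis through the center: (h, k ± c).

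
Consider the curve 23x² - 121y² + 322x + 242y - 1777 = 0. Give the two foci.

(-19, 1) and (5, 1)

Rearranging, 23(x² + 14x) -121(y² - 2y) = 1777.
Completing the square gives 23(x + 7)² -121(y - 1)² = 1777 + 1127 - 121 = 2783.
Dividing both sides by 2783: (x + 7)²/121 - (y - 1)²/23 = 1
Hyperbola, center (-7, 1), transverse axis horizontal; a² = 121, b² = 23.
c² = a² + b² = 121 + 23 = 144, so c = 12.
Foci lie on the horizontal axis through the center: (h ± c, k).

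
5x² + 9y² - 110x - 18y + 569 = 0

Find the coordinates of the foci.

5(x² - 22x) + 9(y² - 2y) = -569
Completing the square gives 5(x - 11)² + 9(y - 1)² = -569 + 605 + 9 = 45.
Divide through by 45 to get (x - 11)²/9 + (y - 1)²/5 = 1.
Ellipse, center (11, 1), major axis horizontal; a² = 9, b² = 5.
c² = a² - b² = 9 - 5 = 4, so c = 2.
Foci lie on the horizontal axis through the center: (h ± c, k).

(9, 1) and (13, 1)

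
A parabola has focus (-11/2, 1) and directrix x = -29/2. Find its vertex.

(-10, 1)

The vertex is the midpoint between the focus and the directrix along the axis of symmetry.
Axis is horizontal (directrix is vertical). Vertex x-coordinate = (-11/2 + (-29/2))/2 = -10; y-coordinate = 1.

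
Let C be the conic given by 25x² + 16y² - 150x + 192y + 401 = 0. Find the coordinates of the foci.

25(x² - 6x) + 16(y² + 12y) = -401
Completing the square gives 25(x - 3)² + 16(y + 6)² = -401 + 225 + 576 = 400.
Dividing both sides by 400: (x - 3)²/16 + (y + 6)²/25 = 1
Ellipse, center (3, -6), major axis vertical; a² = 25, b² = 16.
c² = a² - b² = 25 - 16 = 9, so c = 3.
Foci lie on the vertical axis through the center: (h, k ± c).

(3, -9) and (3, -3)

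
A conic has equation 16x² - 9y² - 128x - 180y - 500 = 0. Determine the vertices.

(4, -14) and (4, -6)

Rearranging, 16(x² - 8x) -9(y² + 20y) = 500.
Complete the square in x and y: 16(x - 4)² -9(y + 10)² = 500 + 256 - 900 = -144
Divide through by -144 to get (y + 10)²/16 - (x - 4)²/9 = 1.
Hyperbola, center (4, -10), transverse axis vertical; a² = 16, b² = 9.
a = 4. Vertices at (h, k ± a).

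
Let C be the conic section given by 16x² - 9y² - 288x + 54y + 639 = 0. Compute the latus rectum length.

Collect terms: 16(x² - 18x) -9(y² - 6y) = -639
Completing the square gives 16(x - 9)² -9(y - 3)² = -639 + 1296 - 81 = 576.
Dividing both sides by 576: (x - 9)²/36 - (y - 3)²/64 = 1
Hyperbola, center (9, 3), transverse axis horizontal; a² = 36, b² = 64.
Latus rectum length = 2b²/a = 2·64/6 = 64/3.

64/3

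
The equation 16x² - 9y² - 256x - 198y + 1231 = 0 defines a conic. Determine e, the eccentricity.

e = 5/4

16(x² - 16x) -9(y² + 22y) = -1231
16(x - 8)² -9(y + 11)² = -1231 + 1024 - 1089 = -1296
Divide through by -1296 to get (y + 11)²/144 - (x - 8)²/81 = 1.
Hyperbola, center (8, -11), transverse axis vertical; a² = 144, b² = 81.
c² = a² + b² = 225, so c = 15.
e = c/a = 15/12 = 5/4.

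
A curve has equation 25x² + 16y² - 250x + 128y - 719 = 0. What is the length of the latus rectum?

Collect terms: 25(x² - 10x) + 16(y² + 8y) = 719
Complete the square in x and y: 25(x - 5)² + 16(y + 4)² = 719 + 625 + 256 = 1600
Divide by 1600: (x - 5)²/64 + (y + 4)²/100 = 1
Ellipse, center (5, -4), major axis vertical; a² = 100, b² = 64.
Latus rectum length = 2b²/a = 2·64/10 = 64/5.

64/5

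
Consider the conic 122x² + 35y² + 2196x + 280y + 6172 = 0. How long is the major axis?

Group the x- and y-terms: 122(x² + 18x) + 35(y² + 8y) = -6172
122(x + 9)² + 35(y + 4)² = -6172 + 9882 + 560 = 4270
Dividing both sides by 4270: (x + 9)²/35 + (y + 4)²/122 = 1
Ellipse, center (-9, -4), major axis vertical; a² = 122, b² = 35.
a² = 122 so a = √122; the major axis has length 2a = 2√122.

2√122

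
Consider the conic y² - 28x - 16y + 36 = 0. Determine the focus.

Only y is squared. Complete the square in y: (y - 8)² = 28(x + 1).
Vertex (-1, 8); 4p = 28 so p = 7. Opens right.
Focus is p units from the vertex along the axis: (h + p, k).

(6, 8)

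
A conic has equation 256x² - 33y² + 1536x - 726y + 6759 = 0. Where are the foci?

(-3, -28) and (-3, 6)

Group the x- and y-terms: 256(x² + 6x) -33(y² + 22y) = -6759
Completing the square gives 256(x + 3)² -33(y + 11)² = -6759 + 2304 - 3993 = -8448.
Divide by -8448: (y + 11)²/256 - (x + 3)²/33 = 1
Hyperbola, center (-3, -11), transverse axis vertical; a² = 256, b² = 33.
c² = a² + b² = 256 + 33 = 289, so c = 17.
Foci lie on the vertical axis through the center: (h, k ± c).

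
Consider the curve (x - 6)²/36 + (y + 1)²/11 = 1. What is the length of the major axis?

Center (6, -1). The larger denominator 36 sits under the x-term, so the major axis is horizontal; a² = 36, b² = 11.
a² = 36 so a = 6; the major axis has length 2a = 12.

12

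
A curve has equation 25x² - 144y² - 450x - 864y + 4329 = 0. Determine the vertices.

(9, -8) and (9, 2)

Collect terms: 25(x² - 18x) -144(y² + 6y) = -4329
Complete the square: 25(x - 9)² -144(y + 3)² = -4329 + 2025 - 1296 = -3600
Divide through by -3600 to get (y + 3)²/25 - (x - 9)²/144 = 1.
Hyperbola, center (9, -3), transverse axis vertical; a² = 25, b² = 144.
a = 5. Vertices at (h, k ± a).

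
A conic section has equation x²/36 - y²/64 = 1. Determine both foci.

(-10, 0) and (10, 0)

Center (0, 0). The positive term is the x-term, so the transverse axis is horizontal; a² = 36, b² = 64.
c² = a² + b² = 36 + 64 = 100, so c = 10.
Foci lie on the horizontal axis through the center: (h ± c, k).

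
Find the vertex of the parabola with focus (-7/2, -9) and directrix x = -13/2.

(-5, -9)

The vertex is the midpoint between the focus and the directrix along the axis of symmetry.
Axis is horizontal (directrix is vertical). Vertex x-coordinate = (-7/2 + (-13/2))/2 = -5; y-coordinate = -9.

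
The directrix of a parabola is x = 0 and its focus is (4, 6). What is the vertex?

The vertex is the midpoint between the focus and the directrix along the axis of symmetry.
Axis is horizontal (directrix is vertical). Vertex x-coordinate = (4 + 0)/2 = 2; y-coordinate = 6.

(2, 6)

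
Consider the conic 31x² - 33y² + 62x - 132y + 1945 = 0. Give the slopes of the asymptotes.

31(x² + 2x) -33(y² + 4y) = -1945
Completing the square gives 31(x + 1)² -33(y + 2)² = -1945 + 31 - 132 = -2046.
Divide through by -2046 to get (y + 2)²/62 - (x + 1)²/66 = 1.
Hyperbola, center (-1, -2), transverse axis vertical; a² = 62, b² = 66.
For a vertical hyperbola the asymptotes have slope ±a/b.
Here that is ±√62/√66 = ±√1023/33.

√1023/33 and -√1023/33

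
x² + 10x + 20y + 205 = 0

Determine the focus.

Only x is squared. Complete the square in x: (x + 5)² = -20(y + 9).
Vertex (-5, -9); 4p = -20 so p = -5. Opens down.
Focus is p units from the vertex along the axis: (h, k + p).

(-5, -14)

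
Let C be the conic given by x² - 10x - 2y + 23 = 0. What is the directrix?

y = -3/2

Only x is squared. Complete the square in x: (x - 5)² = 2(y + 1).
Vertex (5, -1); 4p = 2 so p = 1/2. Opens up.
Directrix is the horizontal line y = k − p = -1 − (1/2) = -3/2.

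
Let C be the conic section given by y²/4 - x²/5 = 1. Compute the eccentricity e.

Center (0, 0). The positive term is the y-term, so the transverse axis is vertical; a² = 4, b² = 5.
c² = a² + b² = 9, so c = 3.
e = c/a = 3/2.

e = 3/2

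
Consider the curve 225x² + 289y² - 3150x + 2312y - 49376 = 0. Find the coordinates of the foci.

Collect terms: 225(x² - 14x) + 289(y² + 8y) = 49376
225(x - 7)² + 289(y + 4)² = 49376 + 11025 + 4624 = 65025
Dividing both sides by 65025: (x - 7)²/289 + (y + 4)²/225 = 1
Ellipse, center (7, -4), major axis horizontal; a² = 289, b² = 225.
c² = a² - b² = 289 - 225 = 64, so c = 8.
Foci lie on the horizontal axis through the center: (h ± c, k).

(-1, -4) and (15, -4)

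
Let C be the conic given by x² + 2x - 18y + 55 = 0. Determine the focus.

Only x is squared. Complete the square in x: (x + 1)² = 18(y - 3).
Vertex (-1, 3); 4p = 18 so p = 9/2. Opens up.
Focus is p units from the vertex along the axis: (h, k + p).

(-1, 15/2)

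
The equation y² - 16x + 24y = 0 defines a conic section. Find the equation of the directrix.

x = -13

Only y is squared. Complete the square in y: (y + 12)² = 16(x + 9).
Vertex (-9, -12); 4p = 16 so p = 4. Opens right.
Directrix is the vertical line x = h − p = -9 − (4) = -13.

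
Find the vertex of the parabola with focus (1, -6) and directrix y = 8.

The vertex is the midpoint between the focus and the directrix along the axis of symmetry.
Axis is vertical (directrix is horizontal). Vertex y-coordinate = (-6 + 8)/2 = 1; x-coordinate = 1.

(1, 1)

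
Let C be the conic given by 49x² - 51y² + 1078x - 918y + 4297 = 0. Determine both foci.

(-11, -19) and (-11, 1)

Group the x- and y-terms: 49(x² + 22x) -51(y² + 18y) = -4297
Complete the square in x and y: 49(x + 11)² -51(y + 9)² = -4297 + 5929 - 4131 = -2499
Divide by -2499: (y + 9)²/49 - (x + 11)²/51 = 1
Hyperbola, center (-11, -9), transverse axis vertical; a² = 49, b² = 51.
c² = a² + b² = 49 + 51 = 100, so c = 10.
Foci lie on the vertical axis through the center: (h, k ± c).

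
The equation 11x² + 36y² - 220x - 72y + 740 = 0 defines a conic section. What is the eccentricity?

Rearranging, 11(x² - 20x) + 36(y² - 2y) = -740.
Complete the square: 11(x - 10)² + 36(y - 1)² = -740 + 1100 + 36 = 396
Divide by 396: (x - 10)²/36 + (y - 1)²/11 = 1
Ellipse, center (10, 1), major axis horizontal; a² = 36, b² = 11.
c² = a² - b² = 25, so c = 5.
e = c/a = 5/6.

e = 5/6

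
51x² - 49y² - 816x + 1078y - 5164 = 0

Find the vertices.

(1, 11) and (15, 11)

Group the x- and y-terms: 51(x² - 16x) -49(y² - 22y) = 5164
51(x - 8)² -49(y - 11)² = 5164 + 3264 - 5929 = 2499
Dividing both sides by 2499: (x - 8)²/49 - (y - 11)²/51 = 1
Hyperbola, center (8, 11), transverse axis horizontal; a² = 49, b² = 51.
a = 7. Vertices at (h ± a, k).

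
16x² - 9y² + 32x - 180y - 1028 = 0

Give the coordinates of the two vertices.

Group the x- and y-terms: 16(x² + 2x) -9(y² + 20y) = 1028
Complete the square: 16(x + 1)² -9(y + 10)² = 1028 + 16 - 900 = 144
Divide through by 144 to get (x + 1)²/9 - (y + 10)²/16 = 1.
Hyperbola, center (-1, -10), transverse axis horizontal; a² = 9, b² = 16.
a = 3. Vertices at (h ± a, k).

(-4, -10) and (2, -10)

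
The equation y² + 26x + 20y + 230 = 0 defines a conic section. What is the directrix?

Only y is squared. Complete the square in y: (y + 10)² = -26(x + 5).
Vertex (-5, -10); 4p = -26 so p = -13/2. Opens left.
Directrix is the vertical line x = h − p = -5 − (-13/2) = 3/2.

x = 3/2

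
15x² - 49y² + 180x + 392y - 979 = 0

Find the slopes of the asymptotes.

√15/7 and -√15/7

15(x² + 12x) -49(y² - 8y) = 979
Completing the square gives 15(x + 6)² -49(y - 4)² = 979 + 540 - 784 = 735.
Dividing both sides by 735: (x + 6)²/49 - (y - 4)²/15 = 1
Hyperbola, center (-6, 4), transverse axis horizontal; a² = 49, b² = 15.
For a horizontal hyperbola the asymptotes have slope ±b/a.
Here that is ±√15/7.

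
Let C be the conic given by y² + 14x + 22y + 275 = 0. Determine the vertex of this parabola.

Only y is squared. Complete the square in y: (y + 11)² = -14(x + 11).
Vertex (-11, -11); 4p = -14 so p = -7/2. Opens left.

(-11, -11)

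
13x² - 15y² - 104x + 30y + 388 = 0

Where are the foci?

(4, 1 - 2√7) and (4, 1 + 2√7)

Collect terms: 13(x² - 8x) -15(y² - 2y) = -388
Complete the square in x and y: 13(x - 4)² -15(y - 1)² = -388 + 208 - 15 = -195
Divide through by -195 to get (y - 1)²/13 - (x - 4)²/15 = 1.
Hyperbola, center (4, 1), transverse axis vertical; a² = 13, b² = 15.
c² = a² + b² = 13 + 15 = 28, so c = 2√7.
Foci lie on the vertical axis through the center: (h, k ± c).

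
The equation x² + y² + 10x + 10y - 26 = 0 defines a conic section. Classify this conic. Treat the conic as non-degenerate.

No xy term. Coefficients of x² and y² are A = 1, C = 1.
A = C (same sign) ⇒ circle.

circle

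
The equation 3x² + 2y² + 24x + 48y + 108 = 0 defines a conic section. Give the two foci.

Group the x- and y-terms: 3(x² + 8x) + 2(y² + 24y) = -108
Completing the square gives 3(x + 4)² + 2(y + 12)² = -108 + 48 + 288 = 228.
Dividing both sides by 228: (x + 4)²/76 + (y + 12)²/114 = 1
Ellipse, center (-4, -12), major axis vertical; a² = 114, b² = 76.
c² = a² - b² = 114 - 76 = 38, so c = √38.
Foci lie on the vertical axis through the center: (h, k ± c).

(-4, -12 - √38) and (-4, -12 + √38)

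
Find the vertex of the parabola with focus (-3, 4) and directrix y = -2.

The vertex is the midpoint between the focus and the directrix along the axis of symmetry.
Axis is vertical (directrix is horizontal). Vertex y-coordinate = (4 + (-2))/2 = 1; x-coordinate = -3.

(-3, 1)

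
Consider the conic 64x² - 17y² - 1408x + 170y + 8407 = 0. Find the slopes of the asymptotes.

Group the x- and y-terms: 64(x² - 22x) -17(y² - 10y) = -8407
64(x - 11)² -17(y - 5)² = -8407 + 7744 - 425 = -1088
Divide by -1088: (y - 5)²/64 - (x - 11)²/17 = 1
Hyperbola, center (11, 5), transverse axis vertical; a² = 64, b² = 17.
For a vertical hyperbola the asymptotes have slope ±a/b.
Here that is ±8/√17 = ±8√17/17.

8√17/17 and -8√17/17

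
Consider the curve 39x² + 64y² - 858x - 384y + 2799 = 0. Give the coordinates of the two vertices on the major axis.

(3, 3) and (19, 3)

Group the x- and y-terms: 39(x² - 22x) + 64(y² - 6y) = -2799
Complete the square in x and y: 39(x - 11)² + 64(y - 3)² = -2799 + 4719 + 576 = 2496
Divide by 2496: (x - 11)²/64 + (y - 3)²/39 = 1
Ellipse, center (11, 3), major axis horizontal; a² = 64, b² = 39.
a = 8. Vertices at (h ± a, k).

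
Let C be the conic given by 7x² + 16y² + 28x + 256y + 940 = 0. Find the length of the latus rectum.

7/2

7(x² + 4x) + 16(y² + 16y) = -940
Complete the square: 7(x + 2)² + 16(y + 8)² = -940 + 28 + 1024 = 112
Divide through by 112 to get (x + 2)²/16 + (y + 8)²/7 = 1.
Ellipse, center (-2, -8), major axis horizontal; a² = 16, b² = 7.
Latus rectum length = 2b²/a = 2·7/4 = 7/2.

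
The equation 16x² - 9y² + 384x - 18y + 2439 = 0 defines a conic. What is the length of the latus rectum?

Collect terms: 16(x² + 24x) -9(y² + 2y) = -2439
Complete the square: 16(x + 12)² -9(y + 1)² = -2439 + 2304 - 9 = -144
Divide by -144: (y + 1)²/16 - (x + 12)²/9 = 1
Hyperbola, center (-12, -1), transverse axis vertical; a² = 16, b² = 9.
Latus rectum length = 2b²/a = 2·9/4 = 9/2.

9/2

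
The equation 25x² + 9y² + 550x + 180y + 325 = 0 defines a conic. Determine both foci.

(-11, -26) and (-11, 6)

Collect terms: 25(x² + 22x) + 9(y² + 20y) = -325
Complete the square: 25(x + 11)² + 9(y + 10)² = -325 + 3025 + 900 = 3600
Dividing both sides by 3600: (x + 11)²/144 + (y + 10)²/400 = 1
Ellipse, center (-11, -10), major axis vertical; a² = 400, b² = 144.
c² = a² - b² = 400 - 144 = 256, so c = 16.
Foci lie on the vertical axis through the center: (h, k ± c).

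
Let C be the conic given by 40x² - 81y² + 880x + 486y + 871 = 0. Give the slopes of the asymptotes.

2√10/9 and -2√10/9

Rearranging, 40(x² + 22x) -81(y² - 6y) = -871.
Complete the square in x and y: 40(x + 11)² -81(y - 3)² = -871 + 4840 - 729 = 3240
Divide through by 3240 to get (x + 11)²/81 - (y - 3)²/40 = 1.
Hyperbola, center (-11, 3), transverse axis horizontal; a² = 81, b² = 40.
For a horizontal hyperbola the asymptotes have slope ±b/a.
Here that is ±2√10/9.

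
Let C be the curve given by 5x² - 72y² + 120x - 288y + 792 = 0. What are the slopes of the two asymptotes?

Group: 5(x² + 24x) -72(y² + 4y) = -792
5(x + 12)² -72(y + 2)² = -792 + 720 - 288 = -360
Dividing both sides by -360: (y + 2)²/5 - (x + 12)²/72 = 1
Hyperbola, center (-12, -2), transverse axis vertical; a² = 5, b² = 72.
For a vertical hyperbola the asymptotes have slope ±a/b.
Here that is ±√5/6√2 = ±√10/12.

√10/12 and -√10/12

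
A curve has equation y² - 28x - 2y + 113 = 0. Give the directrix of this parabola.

Only y is squared. Complete the square in y: (y - 1)² = 28(x - 4).
Vertex (4, 1); 4p = 28 so p = 7. Opens right.
Directrix is the vertical line x = h − p = 4 − (7) = -3.

x = -3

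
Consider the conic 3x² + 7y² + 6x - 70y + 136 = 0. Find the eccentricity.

Group the x- and y-terms: 3(x² + 2x) + 7(y² - 10y) = -136
Complete the square in x and y: 3(x + 1)² + 7(y - 5)² = -136 + 3 + 175 = 42
Divide through by 42 to get (x + 1)²/14 + (y - 5)²/6 = 1.
Ellipse, center (-1, 5), major axis horizontal; a² = 14, b² = 6.
c² = a² - b² = 8, so c = 2√2.
e = c/a = 2√2/√14 = 2√7/7.

e = 2√7/7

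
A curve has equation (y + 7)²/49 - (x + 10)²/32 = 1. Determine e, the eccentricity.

Center (-10, -7). The positive term is the y-term, so the transverse axis is vertical; a² = 49, b² = 32.
c² = a² + b² = 81, so c = 9.
e = c/a = 9/7.

e = 9/7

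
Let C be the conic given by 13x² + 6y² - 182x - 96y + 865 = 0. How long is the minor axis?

Group the x- and y-terms: 13(x² - 14x) + 6(y² - 16y) = -865
Complete the square: 13(x - 7)² + 6(y - 8)² = -865 + 637 + 384 = 156
Dividing both sides by 156: (x - 7)²/12 + (y - 8)²/26 = 1
Ellipse, center (7, 8), major axis vertical; a² = 26, b² = 12.
b² = 12 so b = 2√3; the minor axis has length 2b = 4√3.

4√3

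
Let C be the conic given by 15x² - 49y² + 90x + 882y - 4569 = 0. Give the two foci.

(-11, 9) and (5, 9)

Collect terms: 15(x² + 6x) -49(y² - 18y) = 4569
Complete the square: 15(x + 3)² -49(y - 9)² = 4569 + 135 - 3969 = 735
Dividing both sides by 735: (x + 3)²/49 - (y - 9)²/15 = 1
Hyperbola, center (-3, 9), transverse axis horizontal; a² = 49, b² = 15.
c² = a² + b² = 49 + 15 = 64, so c = 8.
Foci lie on the horizontal axis through the center: (h ± c, k).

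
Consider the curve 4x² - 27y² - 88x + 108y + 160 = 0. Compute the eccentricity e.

e = √93/9

Collect terms: 4(x² - 22x) -27(y² - 4y) = -160
Completing the square gives 4(x - 11)² -27(y - 2)² = -160 + 484 - 108 = 216.
Divide through by 216 to get (x - 11)²/54 - (y - 2)²/8 = 1.
Hyperbola, center (11, 2), transverse axis horizontal; a² = 54, b² = 8.
c² = a² + b² = 62, so c = √62.
e = c/a = √62/3√6 = √93/9.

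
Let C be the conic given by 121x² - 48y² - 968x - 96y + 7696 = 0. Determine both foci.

Collect terms: 121(x² - 8x) -48(y² + 2y) = -7696
Complete the square in x and y: 121(x - 4)² -48(y + 1)² = -7696 + 1936 - 48 = -5808
Divide by -5808: (y + 1)²/121 - (x - 4)²/48 = 1
Hyperbola, center (4, -1), transverse axis vertical; a² = 121, b² = 48.
c² = a² + b² = 121 + 48 = 169, so c = 13.
Foci lie on the vertical axis through the center: (h, k ± c).

(4, -14) and (4, 12)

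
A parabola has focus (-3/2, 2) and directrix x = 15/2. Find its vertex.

(3, 2)

The vertex is the midpoint between the focus and the directrix along the axis of symmetry.
Axis is horizontal (directrix is vertical). Vertex x-coordinate = (-3/2 + 15/2)/2 = 3; y-coordinate = 2.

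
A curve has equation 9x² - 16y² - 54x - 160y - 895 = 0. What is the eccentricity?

Group the x- and y-terms: 9(x² - 6x) -16(y² + 10y) = 895
Complete the square: 9(x - 3)² -16(y + 5)² = 895 + 81 - 400 = 576
Dividing both sides by 576: (x - 3)²/64 - (y + 5)²/36 = 1
Hyperbola, center (3, -5), transverse axis horizontal; a² = 64, b² = 36.
c² = a² + b² = 100, so c = 10.
e = c/a = 10/8 = 5/4.

e = 5/4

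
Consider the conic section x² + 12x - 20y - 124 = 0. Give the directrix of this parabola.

y = -13

Only x is squared. Complete the square in x: (x + 6)² = 20(y + 8).
Vertex (-6, -8); 4p = 20 so p = 5. Opens up.
Directrix is the horizontal line y = k − p = -8 − (5) = -13.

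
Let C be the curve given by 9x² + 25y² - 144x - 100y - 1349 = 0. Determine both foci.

(-4, 2) and (20, 2)

9(x² - 16x) + 25(y² - 4y) = 1349
Completing the square gives 9(x - 8)² + 25(y - 2)² = 1349 + 576 + 100 = 2025.
Divide by 2025: (x - 8)²/225 + (y - 2)²/81 = 1
Ellipse, center (8, 2), major axis horizontal; a² = 225, b² = 81.
c² = a² - b² = 225 - 81 = 144, so c = 12.
Foci lie on the horizontal axis through the center: (h ± c, k).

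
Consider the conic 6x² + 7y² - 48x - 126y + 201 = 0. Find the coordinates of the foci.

Collect terms: 6(x² - 8x) + 7(y² - 18y) = -201
Completing the square gives 6(x - 4)² + 7(y - 9)² = -201 + 96 + 567 = 462.
Dividing both sides by 462: (x - 4)²/77 + (y - 9)²/66 = 1
Ellipse, center (4, 9), major axis horizontal; a² = 77, b² = 66.
c² = a² - b² = 77 - 66 = 11, so c = √11.
Foci lie on the horizontal axis through the center: (h ± c, k).

(4 - √11, 9) and (4 + √11, 9)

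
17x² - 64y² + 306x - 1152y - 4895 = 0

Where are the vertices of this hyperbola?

(-17, -9) and (-1, -9)

17(x² + 18x) -64(y² + 18y) = 4895
17(x + 9)² -64(y + 9)² = 4895 + 1377 - 5184 = 1088
Divide through by 1088 to get (x + 9)²/64 - (y + 9)²/17 = 1.
Hyperbola, center (-9, -9), transverse axis horizontal; a² = 64, b² = 17.
a = 8. Vertices at (h ± a, k).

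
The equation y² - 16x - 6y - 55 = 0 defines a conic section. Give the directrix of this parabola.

x = -8

Only y is squared. Complete the square in y: (y - 3)² = 16(x + 4).
Vertex (-4, 3); 4p = 16 so p = 4. Opens right.
Directrix is the vertical line x = h − p = -4 − (4) = -8.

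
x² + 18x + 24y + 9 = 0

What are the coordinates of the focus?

(-9, -3)

Only x is squared. Complete the square in x: (x + 9)² = -24(y - 3).
Vertex (-9, 3); 4p = -24 so p = -6. Opens down.
Focus is p units from the vertex along the axis: (h, k + p).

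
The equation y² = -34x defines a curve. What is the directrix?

x = 17/2

Vertex (0, 0); 4p = -34 so p = -17/2. Opens left.
Directrix is the vertical line x = h − p = 0 − (-17/2) = 17/2.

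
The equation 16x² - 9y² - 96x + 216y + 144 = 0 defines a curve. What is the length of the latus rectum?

16(x² - 6x) -9(y² - 24y) = -144
Completing the square gives 16(x - 3)² -9(y - 12)² = -144 + 144 - 1296 = -1296.
Dividing both sides by -1296: (y - 12)²/144 - (x - 3)²/81 = 1
Hyperbola, center (3, 12), transverse axis vertical; a² = 144, b² = 81.
Latus rectum length = 2b²/a = 2·81/12 = 27/2.

27/2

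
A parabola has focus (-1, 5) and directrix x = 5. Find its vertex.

The vertex is the midpoint between the focus and the directrix along the axis of symmetry.
Axis is horizontal (directrix is vertical). Vertex x-coordinate = (-1 + 5)/2 = 2; y-coordinate = 5.

(2, 5)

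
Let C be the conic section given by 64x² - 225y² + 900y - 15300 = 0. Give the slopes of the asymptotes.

8/15 and -8/15

Collect terms: 64x² -225(y² - 4y) = 15300
Complete the square: 64x² -225(y - 2)² = 15300 + 0 - 900 = 14400
Divide by 14400: x²/225 - (y - 2)²/64 = 1
Hyperbola, center (0, 2), transverse axis horizontal; a² = 225, b² = 64.
For a horizontal hyperbola the asymptotes have slope ±b/a.
Here that is ±8/15.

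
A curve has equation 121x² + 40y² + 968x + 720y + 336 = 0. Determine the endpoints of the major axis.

Rearranging, 121(x² + 8x) + 40(y² + 18y) = -336.
Complete the square: 121(x + 4)² + 40(y + 9)² = -336 + 1936 + 3240 = 4840
Divide by 4840: (x + 4)²/40 + (y + 9)²/121 = 1
Ellipse, center (-4, -9), major axis vertical; a² = 121, b² = 40.
a = 11. Vertices at (h, k ± a).

(-4, -20) and (-4, 2)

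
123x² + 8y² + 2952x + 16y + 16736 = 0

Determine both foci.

(-12, -1 - √115) and (-12, -1 + √115)

Group: 123(x² + 24x) + 8(y² + 2y) = -16736
Completing the square gives 123(x + 12)² + 8(y + 1)² = -16736 + 17712 + 8 = 984.
Dividing both sides by 984: (x + 12)²/8 + (y + 1)²/123 = 1
Ellipse, center (-12, -1), major axis vertical; a² = 123, b² = 8.
c² = a² - b² = 123 - 8 = 115, so c = √115.
Foci lie on the vertical axis through the center: (h, k ± c).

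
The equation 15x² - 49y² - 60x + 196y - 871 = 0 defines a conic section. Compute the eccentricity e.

e = 8/7

15(x² - 4x) -49(y² - 4y) = 871
Completing the square gives 15(x - 2)² -49(y - 2)² = 871 + 60 - 196 = 735.
Divide through by 735 to get (x - 2)²/49 - (y - 2)²/15 = 1.
Hyperbola, center (2, 2), transverse axis horizontal; a² = 49, b² = 15.
c² = a² + b² = 64, so c = 8.
e = c/a = 8/7.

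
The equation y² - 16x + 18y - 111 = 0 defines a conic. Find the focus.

Only y is squared. Complete the square in y: (y + 9)² = 16(x + 12).
Vertex (-12, -9); 4p = 16 so p = 4. Opens right.
Focus is p units from the vertex along the axis: (h + p, k).

(-8, -9)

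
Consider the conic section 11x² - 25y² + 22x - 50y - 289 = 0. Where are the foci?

(-7, -1) and (5, -1)

Collect terms: 11(x² + 2x) -25(y² + 2y) = 289
Complete the square in x and y: 11(x + 1)² -25(y + 1)² = 289 + 11 - 25 = 275
Dividing both sides by 275: (x + 1)²/25 - (y + 1)²/11 = 1
Hyperbola, center (-1, -1), transverse axis horizontal; a² = 25, b² = 11.
c² = a² + b² = 25 + 11 = 36, so c = 6.
Foci lie on the horizontal axis through the center: (h ± c, k).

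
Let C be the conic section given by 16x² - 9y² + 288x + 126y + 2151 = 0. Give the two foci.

Group the x- and y-terms: 16(x² + 18x) -9(y² - 14y) = -2151
Complete the square in x and y: 16(x + 9)² -9(y - 7)² = -2151 + 1296 - 441 = -1296
Dividing both sides by -1296: (y - 7)²/144 - (x + 9)²/81 = 1
Hyperbola, center (-9, 7), transverse axis vertical; a² = 144, b² = 81.
c² = a² + b² = 144 + 81 = 225, so c = 15.
Foci lie on the vertical axis through the center: (h, k ± c).

(-9, -8) and (-9, 22)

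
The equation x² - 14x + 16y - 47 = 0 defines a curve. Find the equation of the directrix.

y = 10

Only x is squared. Complete the square in x: (x - 7)² = -16(y - 6).
Vertex (7, 6); 4p = -16 so p = -4. Opens down.
Directrix is the horizontal line y = k − p = 6 − (-4) = 10.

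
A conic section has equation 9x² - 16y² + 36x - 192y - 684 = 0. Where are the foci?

Collect terms: 9(x² + 4x) -16(y² + 12y) = 684
Completing the square gives 9(x + 2)² -16(y + 6)² = 684 + 36 - 576 = 144.
Divide by 144: (x + 2)²/16 - (y + 6)²/9 = 1
Hyperbola, center (-2, -6), transverse axis horizontal; a² = 16, b² = 9.
c² = a² + b² = 16 + 9 = 25, so c = 5.
Foci lie on the horizontal axis through the center: (h ± c, k).

(-7, -6) and (3, -6)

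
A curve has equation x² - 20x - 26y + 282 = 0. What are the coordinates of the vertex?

(10, 7)

Only x is squared. Complete the square in x: (x - 10)² = 26(y - 7).
Vertex (10, 7); 4p = 26 so p = 13/2. Opens up.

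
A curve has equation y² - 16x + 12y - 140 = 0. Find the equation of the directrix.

Only y is squared. Complete the square in y: (y + 6)² = 16(x + 11).
Vertex (-11, -6); 4p = 16 so p = 4. Opens right.
Directrix is the vertical line x = h − p = -11 − (4) = -15.

x = -15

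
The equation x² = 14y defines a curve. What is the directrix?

Vertex (0, 0); 4p = 14 so p = 7/2. Opens up.
Directrix is the horizontal line y = k − p = 0 − (7/2) = -7/2.

y = -7/2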